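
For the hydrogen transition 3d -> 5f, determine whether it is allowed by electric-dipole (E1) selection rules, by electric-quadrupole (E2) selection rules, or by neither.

E1

Δl = 3 − 2 = +1; l_i + l_f = 5.
E1 (Δl = ±1): satisfied.
E2 (Δl = 0,±2, l_i+l_f ≥ 2): not satisfied.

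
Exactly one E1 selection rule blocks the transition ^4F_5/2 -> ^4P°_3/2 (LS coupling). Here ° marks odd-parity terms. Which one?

the ΔL = 0, ±1 rule

Parity must change: even → odd — ok.
ΔS = 0: S: 3/2 → 3/2 — ok.
ΔL = 0, ±1 (not L=0↔0): L: 3 → 1, ΔL = -2 — fails.
ΔJ = 0, ±1 (not J=0↔0): J: 5/2 → 3/2, ΔJ = -1 — ok.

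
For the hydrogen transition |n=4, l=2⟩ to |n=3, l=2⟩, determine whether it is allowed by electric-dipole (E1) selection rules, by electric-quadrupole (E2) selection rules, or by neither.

E2

Δl = 2 − 2 = +0; l_i + l_f = 4.
E1 (Δl = ±1): not satisfied.
E2 (Δl = 0,±2, l_i+l_f ≥ 2): satisfied.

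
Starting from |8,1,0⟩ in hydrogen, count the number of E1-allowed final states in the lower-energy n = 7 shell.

4

E1 requires Δl = ±1, so l_f ∈ {0, 2}; with 0 ≤ l_f ≤ n_f−1 = 6, the allowed l_f values are {0, 2}.
For l_f = 0: m_f ∈ {m_i−1, m_i, m_i+1} ∩ [−0, 0] = {0} → 1 state.
For l_f = 2: m_f ∈ {m_i−1, m_i, m_i+1} ∩ [−2, 2] = {-1, 0, 1} → 3 states.
Total: 4.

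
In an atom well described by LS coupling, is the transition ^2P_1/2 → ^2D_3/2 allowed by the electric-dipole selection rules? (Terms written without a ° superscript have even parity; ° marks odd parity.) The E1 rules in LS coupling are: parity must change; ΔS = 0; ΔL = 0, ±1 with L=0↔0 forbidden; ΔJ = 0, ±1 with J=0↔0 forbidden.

Initial level: S=1/2, L=1, J=1/2, parity even. Final level: S=1/2, L=2, J=3/2, parity even.
Parity must change: even → even — ✗.
ΔS = 0: S: 1/2 → 1/2 — ✓.
ΔL = 0, ±1 (not L=0↔0): L: 1 → 2, ΔL = +1 — ✓.
ΔJ = 0, ±1 (not J=0↔0): J: 1/2 → 3/2, ΔJ = +1 — ✓.
Rule(s) violated: parity.

forbidden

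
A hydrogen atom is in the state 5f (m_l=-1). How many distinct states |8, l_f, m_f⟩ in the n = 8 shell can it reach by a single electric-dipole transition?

E1 requires Δl = ±1, so l_f ∈ {2, 4}; with 0 ≤ l_f ≤ n_f−1 = 7, the allowed l_f values are {2, 4}.
For l_f = 2: m_f ∈ {m_i−1, m_i, m_i+1} ∩ [−2, 2] = {-2, -1, 0} → 3 states.
For l_f = 4: m_f ∈ {m_i−1, m_i, m_i+1} ∩ [−4, 4] = {-2, -1, 0} → 3 states.
Total: 6.

6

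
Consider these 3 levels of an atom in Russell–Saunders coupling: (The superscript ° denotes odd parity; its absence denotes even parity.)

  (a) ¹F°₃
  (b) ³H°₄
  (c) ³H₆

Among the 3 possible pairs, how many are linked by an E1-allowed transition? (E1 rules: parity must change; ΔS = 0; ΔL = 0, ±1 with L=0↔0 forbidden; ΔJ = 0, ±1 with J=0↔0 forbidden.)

0

(a)–(b): forbidden (parity, ΔS, ΔL).
(a)–(c): forbidden (ΔS, ΔL, ΔJ).
(b)–(c): forbidden (ΔJ).
Allowed pairs: 0 of 3.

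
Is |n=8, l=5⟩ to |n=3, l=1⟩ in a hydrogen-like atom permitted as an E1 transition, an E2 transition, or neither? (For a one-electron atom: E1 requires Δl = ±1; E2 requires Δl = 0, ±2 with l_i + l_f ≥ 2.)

Δl = 1 − 5 = -4; l_i + l_f = 6.
E1 (Δl = ±1): not satisfied.
E2 (Δl = 0,±2, l_i+l_f ≥ 2): not satisfied.

neither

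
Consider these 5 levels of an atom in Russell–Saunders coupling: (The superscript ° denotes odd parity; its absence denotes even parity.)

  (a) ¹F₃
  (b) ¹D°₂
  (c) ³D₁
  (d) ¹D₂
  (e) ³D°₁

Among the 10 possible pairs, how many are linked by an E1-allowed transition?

(a)–(b): allowed.
(a)–(c): forbidden (parity, ΔS, ΔJ).
(a)–(d): forbidden (parity).
(a)–(e): forbidden (ΔS, ΔJ).
(b)–(c): forbidden (ΔS).
(b)–(d): allowed.
(b)–(e): forbidden (parity, ΔS).
(c)–(d): forbidden (parity, ΔS).
(c)–(e): allowed.
(d)–(e): forbidden (ΔS).
Allowed pairs: 3 of 10.

3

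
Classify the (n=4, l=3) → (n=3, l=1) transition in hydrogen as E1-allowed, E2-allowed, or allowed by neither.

E2

Δl = 1 − 3 = -2; l_i + l_f = 4.
E1 (Δl = ±1): not satisfied.
E2 (Δl = 0,±2, l_i+l_f ≥ 2): satisfied.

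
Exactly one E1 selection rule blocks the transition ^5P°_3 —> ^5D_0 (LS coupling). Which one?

the ΔJ = 0, ±1 rule

Parity must change: odd → even — ✓.
ΔS = 0: S: 2 → 2 — ✓.
ΔL = 0, ±1 (not L=0↔0): L: 1 → 2, ΔL = +1 — ✓.
ΔJ = 0, ±1 (not J=0↔0): J: 3 → 0, ΔJ = -3 — ✗.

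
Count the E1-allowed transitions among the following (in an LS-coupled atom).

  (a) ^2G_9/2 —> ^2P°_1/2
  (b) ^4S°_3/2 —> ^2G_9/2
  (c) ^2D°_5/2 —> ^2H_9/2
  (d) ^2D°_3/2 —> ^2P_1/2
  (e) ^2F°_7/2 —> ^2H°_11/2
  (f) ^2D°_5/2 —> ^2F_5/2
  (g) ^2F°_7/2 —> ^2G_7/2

(a) forbidden (ΔL, ΔJ fail)
(b) forbidden (ΔS, ΔL, ΔJ fail)
(c) forbidden (ΔL, ΔJ fail)
(d) allowed
(e) forbidden (parity, ΔL, ΔJ fail)
(f) allowed
(g) allowed
Total allowed: 3 of 7.

3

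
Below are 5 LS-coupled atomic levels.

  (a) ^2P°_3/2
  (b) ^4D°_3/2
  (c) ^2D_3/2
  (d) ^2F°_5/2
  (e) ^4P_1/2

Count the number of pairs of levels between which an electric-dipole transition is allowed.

3

(a)–(b): forbidden (parity, ΔS).
(a)–(c): allowed.
(a)–(d): forbidden (parity, ΔL).
(a)–(e): forbidden (ΔS).
(b)–(c): forbidden (ΔS).
(b)–(d): forbidden (parity, ΔS).
(b)–(e): allowed.
(c)–(d): allowed.
(c)–(e): forbidden (parity, ΔS).
(d)–(e): forbidden (ΔS, ΔL, ΔJ).
Allowed pairs: 3 of 10.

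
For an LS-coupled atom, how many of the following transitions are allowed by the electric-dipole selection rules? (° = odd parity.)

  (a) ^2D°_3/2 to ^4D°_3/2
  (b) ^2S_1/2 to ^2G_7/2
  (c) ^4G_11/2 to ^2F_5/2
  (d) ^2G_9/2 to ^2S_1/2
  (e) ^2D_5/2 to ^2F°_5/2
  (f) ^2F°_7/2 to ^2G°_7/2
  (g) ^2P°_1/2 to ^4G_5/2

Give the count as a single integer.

(a) forbidden (parity, ΔS fail)
(b) forbidden (parity, ΔL, ΔJ fail)
(c) forbidden (parity, ΔS, ΔJ fail)
(d) forbidden (parity, ΔL, ΔJ fail)
(e) allowed
(f) forbidden (parity fails)
(g) forbidden (ΔS, ΔL, ΔJ fail)
Total allowed: 1 of 7.

1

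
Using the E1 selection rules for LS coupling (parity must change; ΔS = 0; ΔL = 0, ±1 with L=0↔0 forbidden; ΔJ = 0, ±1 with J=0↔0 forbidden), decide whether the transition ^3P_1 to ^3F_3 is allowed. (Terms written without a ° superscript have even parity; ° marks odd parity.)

Initial level: S=1, L=1, J=1, parity even. Final level: S=1, L=3, J=3, parity even.
Parity must change: even → even — ✗.
ΔS = 0: S: 1 → 1 — ✓.
ΔL = 0, ±1 (not L=0↔0): L: 1 → 3, ΔL = +2 — ✗.
ΔJ = 0, ±1 (not J=0↔0): J: 1 → 3, ΔJ = +2 — ✗.
Rule(s) violated: parity, ΔL, ΔJ.

forbidden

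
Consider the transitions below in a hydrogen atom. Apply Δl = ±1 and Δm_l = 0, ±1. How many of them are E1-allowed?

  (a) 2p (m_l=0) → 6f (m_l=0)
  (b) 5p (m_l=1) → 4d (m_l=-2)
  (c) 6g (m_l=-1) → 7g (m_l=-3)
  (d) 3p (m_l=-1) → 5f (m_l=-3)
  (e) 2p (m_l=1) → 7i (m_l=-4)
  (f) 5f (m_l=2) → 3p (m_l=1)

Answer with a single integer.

0

(a) forbidden — Δl = +2 (E1 requires Δl = ±1)
(b) forbidden — Δm_l = -3 (E1 requires Δm_l = 0, ±1)
(c) forbidden — Δl = +0 (E1 requires Δl = ±1); Δm_l = -2 (E1 requires Δm_l = 0, ±1)
(d) forbidden — Δl = +2 (E1 requires Δl = ±1); Δm_l = -2 (E1 requires Δm_l = 0, ±1)
(e) forbidden — Δl = +5 (E1 requires Δl = ±1); Δm_l = -5 (E1 requires Δm_l = 0, ±1)
(f) forbidden — Δl = -2 (E1 requires Δl = ±1)
Total allowed: 0 of 6.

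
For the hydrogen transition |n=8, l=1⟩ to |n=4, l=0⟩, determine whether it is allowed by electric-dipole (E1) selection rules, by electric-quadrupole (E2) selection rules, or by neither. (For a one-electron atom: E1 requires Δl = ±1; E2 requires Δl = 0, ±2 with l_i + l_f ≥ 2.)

E1

Δl = 0 − 1 = -1; l_i + l_f = 1.
E1 (Δl = ±1): satisfied.
E2 (Δl = 0,±2, l_i+l_f ≥ 2): not satisfied.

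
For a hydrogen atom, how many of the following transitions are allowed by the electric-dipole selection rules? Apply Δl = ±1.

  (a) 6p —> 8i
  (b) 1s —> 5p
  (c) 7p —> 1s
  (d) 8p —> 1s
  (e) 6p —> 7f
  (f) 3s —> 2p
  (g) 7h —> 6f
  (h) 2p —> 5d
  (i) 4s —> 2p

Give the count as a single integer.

6

(a) forbidden — Δl = +5 (E1 requires Δl = ±1)
(b) allowed
(c) allowed
(d) allowed
(e) forbidden — Δl = +2 (E1 requires Δl = ±1)
(f) allowed
(g) forbidden — Δl = -2 (E1 requires Δl = ±1)
(h) allowed
(i) allowed
Total allowed: 6 of 9.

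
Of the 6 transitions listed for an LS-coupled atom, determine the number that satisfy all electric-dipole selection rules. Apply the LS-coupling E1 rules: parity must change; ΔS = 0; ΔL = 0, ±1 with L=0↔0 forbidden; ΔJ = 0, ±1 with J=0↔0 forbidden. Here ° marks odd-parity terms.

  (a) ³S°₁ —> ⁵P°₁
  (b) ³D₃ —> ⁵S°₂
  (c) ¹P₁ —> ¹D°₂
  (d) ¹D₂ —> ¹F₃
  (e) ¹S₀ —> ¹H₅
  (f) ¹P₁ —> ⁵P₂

1

(a) forbidden (parity, ΔS fail)
(b) forbidden (ΔS, ΔL fail)
(c) allowed
(d) forbidden (parity fails)
(e) forbidden (parity, ΔL, ΔJ fail)
(f) forbidden (parity, ΔS fail)
Total allowed: 1 of 6.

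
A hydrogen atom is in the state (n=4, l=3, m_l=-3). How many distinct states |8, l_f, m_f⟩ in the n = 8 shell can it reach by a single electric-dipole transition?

4

E1 requires Δl = ±1, so l_f ∈ {2, 4}; with 0 ≤ l_f ≤ n_f−1 = 7, the allowed l_f values are {2, 4}.
For l_f = 2: m_f ∈ {m_i−1, m_i, m_i+1} ∩ [−2, 2] = {-2} → 1 state.
For l_f = 4: m_f ∈ {m_i−1, m_i, m_i+1} ∩ [−4, 4] = {-4, -3, -2} → 3 states.
Total: 4.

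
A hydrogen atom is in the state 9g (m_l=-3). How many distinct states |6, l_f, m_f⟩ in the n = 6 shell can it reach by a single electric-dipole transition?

5

E1 requires Δl = ±1, so l_f ∈ {3, 5}; with 0 ≤ l_f ≤ n_f−1 = 5, the allowed l_f values are {3, 5}.
For l_f = 3: m_f ∈ {m_i−1, m_i, m_i+1} ∩ [−3, 3] = {-3, -2} → 2 states.
For l_f = 5: m_f ∈ {m_i−1, m_i, m_i+1} ∩ [−5, 5] = {-4, -3, -2} → 3 states.
Total: 5.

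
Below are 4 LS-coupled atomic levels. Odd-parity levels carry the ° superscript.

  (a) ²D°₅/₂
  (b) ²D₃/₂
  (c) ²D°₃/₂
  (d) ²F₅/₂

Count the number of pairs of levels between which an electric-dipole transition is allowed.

4

(a)–(b): allowed.
(a)–(c): forbidden (parity).
(a)–(d): allowed.
(b)–(c): allowed.
(b)–(d): forbidden (parity).
(c)–(d): allowed.
Allowed pairs: 4 of 6.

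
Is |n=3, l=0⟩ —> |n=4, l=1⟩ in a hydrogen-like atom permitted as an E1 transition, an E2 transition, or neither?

Δl = 1 − 0 = +1; l_i + l_f = 1.
E1 (Δl = ±1): satisfied.
E2 (Δl = 0,±2, l_i+l_f ≥ 2): not satisfied.

E1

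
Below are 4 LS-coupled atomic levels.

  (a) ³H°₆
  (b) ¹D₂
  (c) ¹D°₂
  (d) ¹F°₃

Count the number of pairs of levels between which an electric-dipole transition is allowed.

(a)–(b): forbidden (ΔS, ΔL, ΔJ).
(a)–(c): forbidden (parity, ΔS, ΔL, ΔJ).
(a)–(d): forbidden (parity, ΔS, ΔL, ΔJ).
(b)–(c): allowed.
(b)–(d): allowed.
(c)–(d): forbidden (parity).
Allowed pairs: 2 of 6.

2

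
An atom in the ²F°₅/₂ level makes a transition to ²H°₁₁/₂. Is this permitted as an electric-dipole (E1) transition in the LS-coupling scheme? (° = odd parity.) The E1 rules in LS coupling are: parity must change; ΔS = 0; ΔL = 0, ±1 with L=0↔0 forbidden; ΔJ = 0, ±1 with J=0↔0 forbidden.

forbidden

Initial level: S=1/2, L=3, J=5/2, parity odd. Final level: S=1/2, L=5, J=11/2, parity odd.
ΔS = 0: S: 1/2 → 1/2 — ok.
Parity must change: odd → odd — fails.
ΔL = 0, ±1 (not L=0↔0): L: 3 → 5, ΔL = +2 — fails.
ΔJ = 0, ±1 (not J=0↔0): J: 5/2 → 11/2, ΔJ = +3 — fails.
Rule(s) violated: parity, ΔL, ΔJ.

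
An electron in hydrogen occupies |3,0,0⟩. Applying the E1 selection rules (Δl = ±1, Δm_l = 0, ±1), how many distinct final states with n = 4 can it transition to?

3

E1 requires Δl = ±1, so l_f ∈ {-1, 1}; with 0 ≤ l_f ≤ n_f−1 = 3, the allowed l_f values are {1}.
For l_f = 1: m_f ∈ {m_i−1, m_i, m_i+1} ∩ [−1, 1] = {-1, 0, 1} → 3 states.
Total: 3.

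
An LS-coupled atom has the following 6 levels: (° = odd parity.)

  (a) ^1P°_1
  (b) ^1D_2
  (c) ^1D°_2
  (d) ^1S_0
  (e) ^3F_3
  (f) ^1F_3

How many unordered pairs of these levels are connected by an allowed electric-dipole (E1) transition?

(a)–(b): allowed.
(a)–(c): forbidden (parity).
(a)–(d): allowed.
(a)–(e): forbidden (ΔS, ΔL, ΔJ).
(a)–(f): forbidden (ΔL, ΔJ).
(b)–(c): allowed.
(b)–(d): forbidden (parity, ΔL, ΔJ).
(b)–(e): forbidden (parity, ΔS).
(b)–(f): forbidden (parity).
(c)–(d): forbidden (ΔL, ΔJ).
(c)–(e): forbidden (ΔS).
(c)–(f): allowed.
(d)–(e): forbidden (parity, ΔS, ΔL, ΔJ).
(d)–(f): forbidden (parity, ΔL, ΔJ).
(e)–(f): forbidden (parity, ΔS).
Allowed pairs: 4 of 15.

4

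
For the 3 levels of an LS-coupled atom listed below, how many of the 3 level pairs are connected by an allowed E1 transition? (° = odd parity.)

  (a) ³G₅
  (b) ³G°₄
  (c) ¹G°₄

1

(a)–(b): allowed.
(a)–(c): forbidden (ΔS).
(b)–(c): forbidden (parity, ΔS).
Allowed pairs: 1 of 3.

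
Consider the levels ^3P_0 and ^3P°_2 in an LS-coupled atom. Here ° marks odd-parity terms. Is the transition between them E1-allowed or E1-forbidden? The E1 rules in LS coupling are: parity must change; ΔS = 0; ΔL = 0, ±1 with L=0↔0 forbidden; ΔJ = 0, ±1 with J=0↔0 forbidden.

forbidden

Parity must change: even → odd — satisfied.
ΔS = 0: S: 1 → 1 — satisfied.
ΔL = 0, ±1 (not L=0↔0): L: 1 → 1, ΔL = +0 — satisfied.
ΔJ = 0, ±1 (not J=0↔0): J: 0 → 2, ΔJ = +2 — violated.
Rule(s) violated: ΔJ.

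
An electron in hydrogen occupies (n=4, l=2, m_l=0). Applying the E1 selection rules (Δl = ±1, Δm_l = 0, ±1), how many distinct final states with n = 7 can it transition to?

E1 requires Δl = ±1, so l_f ∈ {1, 3}; with 0 ≤ l_f ≤ n_f−1 = 6, the allowed l_f values are {1, 3}.
For l_f = 1: m_f ∈ {m_i−1, m_i, m_i+1} ∩ [−1, 1] = {-1, 0, 1} → 3 states.
For l_f = 3: m_f ∈ {m_i−1, m_i, m_i+1} ∩ [−3, 3] = {-1, 0, 1} → 3 states.
Total: 6.

6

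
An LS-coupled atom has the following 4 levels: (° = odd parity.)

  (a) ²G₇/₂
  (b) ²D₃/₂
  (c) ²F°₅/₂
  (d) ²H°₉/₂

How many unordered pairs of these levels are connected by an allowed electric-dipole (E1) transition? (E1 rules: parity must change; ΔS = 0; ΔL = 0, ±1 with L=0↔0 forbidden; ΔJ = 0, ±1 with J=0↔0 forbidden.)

(a)–(b): forbidden (parity, ΔL, ΔJ).
(a)–(c): allowed.
(a)–(d): allowed.
(b)–(c): allowed.
(b)–(d): forbidden (ΔL, ΔJ).
(c)–(d): forbidden (parity, ΔL, ΔJ).
Allowed pairs: 3 of 6.

3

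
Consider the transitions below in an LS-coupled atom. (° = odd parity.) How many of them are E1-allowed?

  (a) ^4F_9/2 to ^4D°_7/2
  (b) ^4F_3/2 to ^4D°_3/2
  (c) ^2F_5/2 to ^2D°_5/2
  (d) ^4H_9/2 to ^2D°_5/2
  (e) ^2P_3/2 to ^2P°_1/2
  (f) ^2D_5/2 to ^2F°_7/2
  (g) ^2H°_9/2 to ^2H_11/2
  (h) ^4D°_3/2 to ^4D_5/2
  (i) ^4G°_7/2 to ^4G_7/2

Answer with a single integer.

8

(a) allowed
(b) allowed
(c) allowed
(d) forbidden (ΔS, ΔL, ΔJ fail)
(e) allowed
(f) allowed
(g) allowed
(h) allowed
(i) allowed
Total allowed: 8 of 9.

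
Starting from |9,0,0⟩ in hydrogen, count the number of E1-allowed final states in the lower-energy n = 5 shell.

3

E1 requires Δl = ±1, so l_f ∈ {-1, 1}; with 0 ≤ l_f ≤ n_f−1 = 4, the allowed l_f values are {1}.
For l_f = 1: m_f ∈ {m_i−1, m_i, m_i+1} ∩ [−1, 1] = {-1, 0, 1} → 3 states.
Total: 3.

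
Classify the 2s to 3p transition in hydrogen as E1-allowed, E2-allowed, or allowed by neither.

Δl = 1 − 0 = +1; l_i + l_f = 1.
E1 (Δl = ±1): satisfied.
E2 (Δl = 0,±2, l_i+l_f ≥ 2): not satisfied.

E1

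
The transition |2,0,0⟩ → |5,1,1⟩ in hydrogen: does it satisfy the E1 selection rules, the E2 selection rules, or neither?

Δl = 1 − 0 = +1; l_i + l_f = 1.
Δm_l = +1.
E1 (Δl = ±1, |Δm_l| ≤ 1): satisfied.
E2 (Δl = 0,±2, l_i+l_f ≥ 2, |Δm_l| ≤ 2): not satisfied.

E1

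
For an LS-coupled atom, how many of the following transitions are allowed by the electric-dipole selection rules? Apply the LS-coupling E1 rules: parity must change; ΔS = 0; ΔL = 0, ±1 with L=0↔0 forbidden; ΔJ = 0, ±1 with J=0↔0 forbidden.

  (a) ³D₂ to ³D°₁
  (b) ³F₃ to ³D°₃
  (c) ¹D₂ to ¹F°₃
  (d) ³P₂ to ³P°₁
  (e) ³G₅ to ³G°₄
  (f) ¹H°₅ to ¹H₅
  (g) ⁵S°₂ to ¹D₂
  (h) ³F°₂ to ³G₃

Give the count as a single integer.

(a) allowed
(b) allowed
(c) allowed
(d) allowed
(e) allowed
(f) allowed
(g) forbidden (ΔS, ΔL fail)
(h) allowed
Total allowed: 7 of 8.

7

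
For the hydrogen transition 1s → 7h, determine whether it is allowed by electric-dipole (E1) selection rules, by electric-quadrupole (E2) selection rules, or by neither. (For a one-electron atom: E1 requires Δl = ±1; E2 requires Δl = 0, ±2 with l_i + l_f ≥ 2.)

Δl = 5 − 0 = +5; l_i + l_f = 5.
E1 (Δl = ±1): not satisfied.
E2 (Δl = 0,±2, l_i+l_f ≥ 2): not satisfied.

neither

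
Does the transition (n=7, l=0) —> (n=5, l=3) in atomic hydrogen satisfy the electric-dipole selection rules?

Initial l = 0, final l = 3, so Δl = +3. E1 requires Δl = ±1: fails.
The transition is electric-dipole forbidden.

forbidden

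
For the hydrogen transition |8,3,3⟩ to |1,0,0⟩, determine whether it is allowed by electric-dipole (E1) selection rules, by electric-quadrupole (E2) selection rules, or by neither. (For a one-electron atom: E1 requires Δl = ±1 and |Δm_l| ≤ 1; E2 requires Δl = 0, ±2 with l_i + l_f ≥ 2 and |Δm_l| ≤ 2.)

Δl = 0 − 3 = -3; l_i + l_f = 3.
Δm_l = -3.
E1 (Δl = ±1, |Δm_l| ≤ 1): not satisfied.
E2 (Δl = 0,±2, l_i+l_f ≥ 2, |Δm_l| ≤ 2): not satisfied.

neither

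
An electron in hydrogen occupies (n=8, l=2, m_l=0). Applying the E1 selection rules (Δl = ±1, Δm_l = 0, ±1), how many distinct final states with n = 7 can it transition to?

E1 requires Δl = ±1, so l_f ∈ {1, 3}; with 0 ≤ l_f ≤ n_f−1 = 6, the allowed l_f values are {1, 3}.
For l_f = 1: m_f ∈ {m_i−1, m_i, m_i+1} ∩ [−1, 1] = {-1, 0, 1} → 3 states.
For l_f = 3: m_f ∈ {m_i−1, m_i, m_i+1} ∩ [−3, 3] = {-1, 0, 1} → 3 states.
Total: 6.

6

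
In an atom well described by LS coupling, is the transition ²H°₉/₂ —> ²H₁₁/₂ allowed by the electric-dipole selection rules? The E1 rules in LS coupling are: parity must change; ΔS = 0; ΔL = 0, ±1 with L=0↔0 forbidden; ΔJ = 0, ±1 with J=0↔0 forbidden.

Initial level: S=1/2, L=5, J=9/2, parity odd. Final level: S=1/2, L=5, J=11/2, parity even.
Parity must change: odd → even — ✓.
ΔS = 0: S: 1/2 → 1/2 — ✓.
ΔL = 0, ±1 (not L=0↔0): L: 5 → 5, ΔL = +0 — ✓.
ΔJ = 0, ±1 (not J=0↔0): J: 9/2 → 11/2, ΔJ = +1 — ✓.
All four E1 rules are satisfied.

allowed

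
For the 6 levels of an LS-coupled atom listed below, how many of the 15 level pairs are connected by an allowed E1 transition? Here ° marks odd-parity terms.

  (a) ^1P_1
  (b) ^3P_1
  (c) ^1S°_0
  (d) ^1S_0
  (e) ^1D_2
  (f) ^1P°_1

4

(a)–(b): forbidden (parity, ΔS).
(a)–(c): allowed.
(a)–(d): forbidden (parity).
(a)–(e): forbidden (parity).
(a)–(f): allowed.
(b)–(c): forbidden (ΔS).
(b)–(d): forbidden (parity, ΔS).
(b)–(e): forbidden (parity, ΔS).
(b)–(f): forbidden (ΔS).
(c)–(d): forbidden (ΔL, ΔJ).
(c)–(e): forbidden (ΔL, ΔJ).
(c)–(f): forbidden (parity).
(d)–(e): forbidden (parity, ΔL, ΔJ).
(d)–(f): allowed.
(e)–(f): allowed.
Allowed pairs: 4 of 15.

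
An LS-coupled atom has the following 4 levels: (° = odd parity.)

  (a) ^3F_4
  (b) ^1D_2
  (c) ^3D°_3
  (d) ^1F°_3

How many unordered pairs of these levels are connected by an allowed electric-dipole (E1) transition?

2

(a)–(b): forbidden (parity, ΔS, ΔJ).
(a)–(c): allowed.
(a)–(d): forbidden (ΔS).
(b)–(c): forbidden (ΔS).
(b)–(d): allowed.
(c)–(d): forbidden (parity, ΔS).
Allowed pairs: 2 of 6.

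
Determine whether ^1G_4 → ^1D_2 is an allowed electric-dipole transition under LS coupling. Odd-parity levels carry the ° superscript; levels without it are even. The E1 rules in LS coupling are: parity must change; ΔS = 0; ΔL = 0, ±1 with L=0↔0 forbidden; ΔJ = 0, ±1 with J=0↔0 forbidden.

Parity must change: even → even — ✗.
ΔJ = 0, ±1 (not J=0↔0): J: 4 → 2, ΔJ = -2 — ✗.
ΔL = 0, ±1 (not L=0↔0): L: 4 → 2, ΔL = -2 — ✗.
ΔS = 0: S: 0 → 0 — ✓.
Rule(s) violated: parity, ΔL, ΔJ.

forbidden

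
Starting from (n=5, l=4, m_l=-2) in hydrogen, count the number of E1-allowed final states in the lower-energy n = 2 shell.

0

E1 requires l_f ∈ {3, 5}, but neither lies in [0, 1], so no final state is reachable.
Total: 0.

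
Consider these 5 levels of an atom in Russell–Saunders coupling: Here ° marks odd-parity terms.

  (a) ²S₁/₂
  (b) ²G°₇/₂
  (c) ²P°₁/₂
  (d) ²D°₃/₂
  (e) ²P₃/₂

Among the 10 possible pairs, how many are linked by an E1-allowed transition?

3

(a)–(b): forbidden (ΔL, ΔJ).
(a)–(c): allowed.
(a)–(d): forbidden (ΔL).
(a)–(e): forbidden (parity).
(b)–(c): forbidden (parity, ΔL, ΔJ).
(b)–(d): forbidden (parity, ΔL, ΔJ).
(b)–(e): forbidden (ΔL, ΔJ).
(c)–(d): forbidden (parity).
(c)–(e): allowed.
(d)–(e): allowed.
Allowed pairs: 3 of 10.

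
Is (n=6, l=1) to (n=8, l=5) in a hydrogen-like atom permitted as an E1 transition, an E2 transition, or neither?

Δl = 5 − 1 = +4; l_i + l_f = 6.
E1 (Δl = ±1): not satisfied.
E2 (Δl = 0,±2, l_i+l_f ≥ 2): not satisfied.

neither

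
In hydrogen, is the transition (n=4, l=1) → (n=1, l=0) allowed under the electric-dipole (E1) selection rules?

Initial l = 1, final l = 0, so Δl = -1. E1 requires Δl = ±1: satisfied.
All E1 selection rules are satisfied.

allowed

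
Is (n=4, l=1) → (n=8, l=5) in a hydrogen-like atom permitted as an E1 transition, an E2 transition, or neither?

Δl = 5 − 1 = +4; l_i + l_f = 6.
E1 (Δl = ±1): not satisfied.
E2 (Δl = 0,±2, l_i+l_f ≥ 2): not satisfied.

neither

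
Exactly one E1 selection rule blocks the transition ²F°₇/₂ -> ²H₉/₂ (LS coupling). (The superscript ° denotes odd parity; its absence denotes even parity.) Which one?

the ΔL = 0, ±1 rule

Parity must change: odd → even — satisfied.
ΔS = 0: S: 1/2 → 1/2 — satisfied.
ΔL = 0, ±1 (not L=0↔0): L: 3 → 5, ΔL = +2 — violated.
ΔJ = 0, ±1 (not J=0↔0): J: 7/2 → 9/2, ΔJ = +1 — satisfied.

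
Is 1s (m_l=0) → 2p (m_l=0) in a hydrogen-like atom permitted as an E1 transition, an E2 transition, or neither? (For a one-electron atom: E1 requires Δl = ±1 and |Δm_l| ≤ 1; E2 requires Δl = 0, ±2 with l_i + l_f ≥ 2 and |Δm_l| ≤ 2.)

Δl = 1 − 0 = +1; l_i + l_f = 1.
Δm_l = +0.
E1 (Δl = ±1, |Δm_l| ≤ 1): satisfied.
E2 (Δl = 0,±2, l_i+l_f ≥ 2, |Δm_l| ≤ 2): not satisfied.

E1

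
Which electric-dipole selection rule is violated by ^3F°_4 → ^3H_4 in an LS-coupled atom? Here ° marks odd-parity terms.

Parity must change: odd → even — satisfied.
ΔS = 0: S: 1 → 1 — satisfied.
ΔL = 0, ±1 (not L=0↔0): L: 3 → 5, ΔL = +2 — violated.
ΔJ = 0, ±1 (not J=0↔0): J: 4 → 4, ΔJ = +0 — satisfied.

the ΔL = 0, ±1 rule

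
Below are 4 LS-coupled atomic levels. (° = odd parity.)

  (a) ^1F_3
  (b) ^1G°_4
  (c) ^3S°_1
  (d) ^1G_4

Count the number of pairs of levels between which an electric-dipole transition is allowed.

(a)–(b): allowed.
(a)–(c): forbidden (ΔS, ΔL, ΔJ).
(a)–(d): forbidden (parity).
(b)–(c): forbidden (parity, ΔS, ΔL, ΔJ).
(b)–(d): allowed.
(c)–(d): forbidden (ΔS, ΔL, ΔJ).
Allowed pairs: 2 of 6.

2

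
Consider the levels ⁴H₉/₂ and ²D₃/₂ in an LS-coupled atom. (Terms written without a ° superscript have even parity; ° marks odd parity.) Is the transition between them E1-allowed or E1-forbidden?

forbidden

Initial level: S=3/2, L=5, J=9/2, parity even. Final level: S=1/2, L=2, J=3/2, parity even.
Parity must change: even → even — ✗.
ΔS = 0: S: 3/2 → 1/2 — ✗.
ΔL = 0, ±1 (not L=0↔0): L: 5 → 2, ΔL = -3 — ✗.
ΔJ = 0, ±1 (not J=0↔0): J: 9/2 → 3/2, ΔJ = -3 — ✗.
Rule(s) violated: parity, ΔS, ΔL, ΔJ.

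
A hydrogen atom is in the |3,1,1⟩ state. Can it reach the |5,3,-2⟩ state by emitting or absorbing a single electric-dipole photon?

Initial l = 1, final l = 3, so Δl = +2. E1 requires Δl = ±1: fails.
m_l: 1 → -2 (Δm_l = -3). |Δm_l| ≤ 1 fails.
The transition is electric-dipole forbidden.

forbidden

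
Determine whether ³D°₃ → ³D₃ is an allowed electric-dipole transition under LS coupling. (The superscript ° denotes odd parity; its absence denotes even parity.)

Initial level: S=1, L=2, J=3, parity odd. Final level: S=1, L=2, J=3, parity even.
Parity must change: odd → even — satisfied.
ΔL = 0, ±1 (not L=0↔0): L: 2 → 2, ΔL = +0 — satisfied.
ΔJ = 0, ±1 (not J=0↔0): J: 3 → 3, ΔJ = +0 — satisfied.
ΔS = 0: S: 1 → 1 — satisfied.
All four E1 rules are satisfied.

allowed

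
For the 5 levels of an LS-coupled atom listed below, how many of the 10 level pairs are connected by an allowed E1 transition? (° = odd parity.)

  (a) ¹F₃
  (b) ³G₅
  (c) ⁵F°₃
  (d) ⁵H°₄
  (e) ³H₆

0

(a)–(b): forbidden (parity, ΔS, ΔJ).
(a)–(c): forbidden (ΔS).
(a)–(d): forbidden (ΔS, ΔL).
(a)–(e): forbidden (parity, ΔS, ΔL, ΔJ).
(b)–(c): forbidden (ΔS, ΔJ).
(b)–(d): forbidden (ΔS).
(b)–(e): forbidden (parity).
(c)–(d): forbidden (parity, ΔL).
(c)–(e): forbidden (ΔS, ΔL, ΔJ).
(d)–(e): forbidden (ΔS, ΔJ).
Allowed pairs: 0 of 10.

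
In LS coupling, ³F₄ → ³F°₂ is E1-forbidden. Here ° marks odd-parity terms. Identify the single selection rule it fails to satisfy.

the ΔJ = 0, ±1 rule

Reading off the term symbols: S 1→1, L 3→3, J 4→2, parity even→odd.
Parity must change: even → odd — passes.
ΔS = 0: S: 1 → 1 — passes.
ΔL = 0, ±1 (not L=0↔0): L: 3 → 3, ΔL = +0 — passes.
ΔJ = 0, ±1 (not J=0↔0): J: 4 → 2, ΔJ = -2 — fails.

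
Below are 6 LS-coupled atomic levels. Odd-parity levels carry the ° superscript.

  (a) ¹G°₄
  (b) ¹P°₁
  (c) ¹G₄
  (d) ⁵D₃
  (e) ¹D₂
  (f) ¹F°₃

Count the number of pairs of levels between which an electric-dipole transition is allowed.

(a)–(b): forbidden (parity, ΔL, ΔJ).
(a)–(c): allowed.
(a)–(d): forbidden (ΔS, ΔL).
(a)–(e): forbidden (ΔL, ΔJ).
(a)–(f): forbidden (parity).
(b)–(c): forbidden (ΔL, ΔJ).
(b)–(d): forbidden (ΔS, ΔJ).
(b)–(e): allowed.
(b)–(f): forbidden (parity, ΔL, ΔJ).
(c)–(d): forbidden (parity, ΔS, ΔL).
(c)–(e): forbidden (parity, ΔL, ΔJ).
(c)–(f): allowed.
(d)–(e): forbidden (parity, ΔS).
(d)–(f): forbidden (ΔS).
(e)–(f): allowed.
Allowed pairs: 4 of 15.

4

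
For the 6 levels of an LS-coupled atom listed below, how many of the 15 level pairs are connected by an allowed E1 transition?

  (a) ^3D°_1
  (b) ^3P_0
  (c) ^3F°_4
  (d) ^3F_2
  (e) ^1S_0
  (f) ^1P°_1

(a)–(b): allowed.
(a)–(c): forbidden (parity, ΔJ).
(a)–(d): allowed.
(a)–(e): forbidden (ΔS, ΔL).
(a)–(f): forbidden (parity, ΔS).
(b)–(c): forbidden (ΔL, ΔJ).
(b)–(d): forbidden (parity, ΔL, ΔJ).
(b)–(e): forbidden (parity, ΔS, ΔJ).
(b)–(f): forbidden (ΔS).
(c)–(d): forbidden (ΔJ).
(c)–(e): forbidden (ΔS, ΔL, ΔJ).
(c)–(f): forbidden (parity, ΔS, ΔL, ΔJ).
(d)–(e): forbidden (parity, ΔS, ΔL, ΔJ).
(d)–(f): forbidden (ΔS, ΔL).
(e)–(f): allowed.
Allowed pairs: 3 of 15.

3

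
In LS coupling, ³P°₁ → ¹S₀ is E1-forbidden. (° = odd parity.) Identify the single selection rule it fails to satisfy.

the ΔS = 0 rule

Reading off the term symbols: S 1→0, L 1→0, J 1→0, parity odd→even.
Parity must change: odd → even — satisfied.
ΔS = 0: S: 1 → 0 — violated.
ΔL = 0, ±1 (not L=0↔0): L: 1 → 0, ΔL = -1 — satisfied.
ΔJ = 0, ±1 (not J=0↔0): J: 1 → 0, ΔJ = -1 — satisfied.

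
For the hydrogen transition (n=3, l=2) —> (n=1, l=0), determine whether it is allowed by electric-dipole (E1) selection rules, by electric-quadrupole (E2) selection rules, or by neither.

Δl = 0 − 2 = -2; l_i + l_f = 2.
E1 (Δl = ±1): not satisfied.
E2 (Δl = 0,±2, l_i+l_f ≥ 2): satisfied.

E2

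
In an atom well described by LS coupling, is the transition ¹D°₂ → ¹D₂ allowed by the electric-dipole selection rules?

allowed

Parity must change: odd → even — satisfied.
ΔS = 0: S: 0 → 0 — satisfied.
ΔL = 0, ±1 (not L=0↔0): L: 2 → 2, ΔL = +0 — satisfied.
ΔJ = 0, ±1 (not J=0↔0): J: 2 → 2, ΔJ = +0 — satisfied.
All four E1 rules are satisfied.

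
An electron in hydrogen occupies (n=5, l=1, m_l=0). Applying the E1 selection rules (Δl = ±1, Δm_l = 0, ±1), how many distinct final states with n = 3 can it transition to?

4

E1 requires Δl = ±1, so l_f ∈ {0, 2}; with 0 ≤ l_f ≤ n_f−1 = 2, the allowed l_f values are {0, 2}.
For l_f = 0: m_f ∈ {m_i−1, m_i, m_i+1} ∩ [−0, 0] = {0} → 1 state.
For l_f = 2: m_f ∈ {m_i−1, m_i, m_i+1} ∩ [−2, 2] = {-1, 0, 1} → 3 states.
Total: 4.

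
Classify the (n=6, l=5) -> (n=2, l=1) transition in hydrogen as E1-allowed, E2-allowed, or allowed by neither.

Δl = 1 − 5 = -4; l_i + l_f = 6.
E1 (Δl = ±1): not satisfied.
E2 (Δl = 0,±2, l_i+l_f ≥ 2): not satisfied.

neither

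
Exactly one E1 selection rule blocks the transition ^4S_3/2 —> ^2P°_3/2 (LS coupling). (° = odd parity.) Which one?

Parity must change: even → odd — satisfied.
ΔS = 0: S: 3/2 → 1/2 — violated.
ΔL = 0, ±1 (not L=0↔0): L: 0 → 1, ΔL = +1 — satisfied.
ΔJ = 0, ±1 (not J=0↔0): J: 3/2 → 3/2, ΔJ = +0 — satisfied.

the ΔS = 0 rule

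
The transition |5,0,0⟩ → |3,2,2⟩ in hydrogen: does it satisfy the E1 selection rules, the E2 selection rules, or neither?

E2

Δl = 2 − 0 = +2; l_i + l_f = 2.
Δm_l = +2.
E1 (Δl = ±1, |Δm_l| ≤ 1): not satisfied.
E2 (Δl = 0,±2, l_i+l_f ≥ 2, |Δm_l| ≤ 2): satisfied.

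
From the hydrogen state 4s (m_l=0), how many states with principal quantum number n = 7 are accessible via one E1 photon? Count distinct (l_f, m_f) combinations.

3

E1 requires Δl = ±1, so l_f ∈ {-1, 1}; with 0 ≤ l_f ≤ n_f−1 = 6, the allowed l_f values are {1}.
For l_f = 1: m_f ∈ {m_i−1, m_i, m_i+1} ∩ [−1, 1] = {-1, 0, 1} → 3 states.
Total: 3.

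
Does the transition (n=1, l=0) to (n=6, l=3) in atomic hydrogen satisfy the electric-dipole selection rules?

l: 0 → 3 (Δl = +3). Δl = ±1 ✗.
The transition is electric-dipole forbidden.

forbidden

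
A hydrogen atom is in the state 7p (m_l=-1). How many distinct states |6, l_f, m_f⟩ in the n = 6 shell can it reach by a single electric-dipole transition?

E1 requires Δl = ±1, so l_f ∈ {0, 2}; with 0 ≤ l_f ≤ n_f−1 = 5, the allowed l_f values are {0, 2}.
For l_f = 0: m_f ∈ {m_i−1, m_i, m_i+1} ∩ [−0, 0] = {0} → 1 state.
For l_f = 2: m_f ∈ {m_i−1, m_i, m_i+1} ∩ [−2, 2] = {-2, -1, 0} → 3 states.
Total: 4.

4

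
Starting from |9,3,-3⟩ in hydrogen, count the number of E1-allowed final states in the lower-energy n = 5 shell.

4

E1 requires Δl = ±1, so l_f ∈ {2, 4}; with 0 ≤ l_f ≤ n_f−1 = 4, the allowed l_f values are {2, 4}.
For l_f = 2: m_f ∈ {m_i−1, m_i, m_i+1} ∩ [−2, 2] = {-2} → 1 state.
For l_f = 4: m_f ∈ {m_i−1, m_i, m_i+1} ∩ [−4, 4] = {-4, -3, -2} → 3 states.
Total: 4.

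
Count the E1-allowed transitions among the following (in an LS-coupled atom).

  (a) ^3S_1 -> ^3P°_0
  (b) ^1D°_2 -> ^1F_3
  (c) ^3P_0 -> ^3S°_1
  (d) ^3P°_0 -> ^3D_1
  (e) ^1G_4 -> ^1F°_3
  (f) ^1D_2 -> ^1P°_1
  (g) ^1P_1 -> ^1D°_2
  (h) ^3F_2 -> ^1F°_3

(a) allowed
(b) allowed
(c) allowed
(d) allowed
(e) allowed
(f) allowed
(g) allowed
(h) forbidden (ΔS fails)
Total allowed: 7 of 8.

7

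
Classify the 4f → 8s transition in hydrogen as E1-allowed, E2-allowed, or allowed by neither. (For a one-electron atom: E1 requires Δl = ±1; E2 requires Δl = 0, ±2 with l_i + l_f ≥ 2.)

neither

Δl = 0 − 3 = -3; l_i + l_f = 3.
E1 (Δl = ±1): not satisfied.
E2 (Δl = 0,±2, l_i+l_f ≥ 2): not satisfied.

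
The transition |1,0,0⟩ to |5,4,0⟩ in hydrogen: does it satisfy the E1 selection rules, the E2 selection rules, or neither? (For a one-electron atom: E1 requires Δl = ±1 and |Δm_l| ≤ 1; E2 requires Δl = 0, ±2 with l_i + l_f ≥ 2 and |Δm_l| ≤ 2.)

neither

Δl = 4 − 0 = +4; l_i + l_f = 4.
Δm_l = +0.
E1 (Δl = ±1, |Δm_l| ≤ 1): not satisfied.
E2 (Δl = 0,±2, l_i+l_f ≥ 2, |Δm_l| ≤ 2): not satisfied.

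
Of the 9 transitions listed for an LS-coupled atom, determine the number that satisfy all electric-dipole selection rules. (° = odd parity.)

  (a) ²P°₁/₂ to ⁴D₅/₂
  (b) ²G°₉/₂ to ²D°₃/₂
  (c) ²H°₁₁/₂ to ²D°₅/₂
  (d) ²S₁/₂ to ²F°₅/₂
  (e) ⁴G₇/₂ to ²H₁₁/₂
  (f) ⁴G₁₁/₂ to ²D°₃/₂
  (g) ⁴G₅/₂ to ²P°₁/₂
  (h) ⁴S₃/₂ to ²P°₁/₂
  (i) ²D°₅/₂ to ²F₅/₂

(a) forbidden (ΔS, ΔJ fail)
(b) forbidden (parity, ΔL, ΔJ fail)
(c) forbidden (parity, ΔL, ΔJ fail)
(d) forbidden (ΔL, ΔJ fail)
(e) forbidden (parity, ΔS, ΔJ fail)
(f) forbidden (ΔS, ΔL, ΔJ fail)
(g) forbidden (ΔS, ΔL, ΔJ fail)
(h) forbidden (ΔS fails)
(i) allowed
Total allowed: 1 of 9.

1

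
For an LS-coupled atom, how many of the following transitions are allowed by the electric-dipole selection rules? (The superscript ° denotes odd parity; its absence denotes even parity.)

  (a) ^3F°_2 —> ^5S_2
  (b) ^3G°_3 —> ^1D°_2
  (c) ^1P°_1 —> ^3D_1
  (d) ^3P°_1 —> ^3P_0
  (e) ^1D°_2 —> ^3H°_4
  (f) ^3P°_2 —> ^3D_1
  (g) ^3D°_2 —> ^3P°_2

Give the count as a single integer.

2

(a) forbidden (ΔS, ΔL fail)
(b) forbidden (parity, ΔS, ΔL fail)
(c) forbidden (ΔS fails)
(d) allowed
(e) forbidden (parity, ΔS, ΔL, ΔJ fail)
(f) allowed
(g) forbidden (parity fails)
Total allowed: 2 of 7.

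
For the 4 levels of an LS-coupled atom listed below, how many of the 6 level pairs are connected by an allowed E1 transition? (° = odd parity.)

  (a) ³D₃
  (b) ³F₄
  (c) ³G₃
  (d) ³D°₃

2

(a)–(b): forbidden (parity).
(a)–(c): forbidden (parity, ΔL).
(a)–(d): allowed.
(b)–(c): forbidden (parity).
(b)–(d): allowed.
(c)–(d): forbidden (ΔL).
Allowed pairs: 2 of 6.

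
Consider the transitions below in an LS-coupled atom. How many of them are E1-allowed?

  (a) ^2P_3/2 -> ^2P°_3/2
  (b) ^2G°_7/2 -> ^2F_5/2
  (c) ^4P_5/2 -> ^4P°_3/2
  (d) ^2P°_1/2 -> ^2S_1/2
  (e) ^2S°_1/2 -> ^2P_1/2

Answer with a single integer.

(a) allowed
(b) allowed
(c) allowed
(d) allowed
(e) allowed
Total allowed: 5 of 5.

5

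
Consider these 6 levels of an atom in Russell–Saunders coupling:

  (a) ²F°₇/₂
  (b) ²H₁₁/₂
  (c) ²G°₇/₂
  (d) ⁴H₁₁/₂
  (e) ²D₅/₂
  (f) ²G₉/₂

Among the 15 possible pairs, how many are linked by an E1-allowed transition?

(a)–(b): forbidden (ΔL, ΔJ).
(a)–(c): forbidden (parity).
(a)–(d): forbidden (ΔS, ΔL, ΔJ).
(a)–(e): allowed.
(a)–(f): allowed.
(b)–(c): forbidden (ΔJ).
(b)–(d): forbidden (parity, ΔS).
(b)–(e): forbidden (parity, ΔL, ΔJ).
(b)–(f): forbidden (parity).
(c)–(d): forbidden (ΔS, ΔJ).
(c)–(e): forbidden (ΔL).
(c)–(f): allowed.
(d)–(e): forbidden (parity, ΔS, ΔL, ΔJ).
(d)–(f): forbidden (parity, ΔS).
(e)–(f): forbidden (parity, ΔL, ΔJ).
Allowed pairs: 3 of 15.

3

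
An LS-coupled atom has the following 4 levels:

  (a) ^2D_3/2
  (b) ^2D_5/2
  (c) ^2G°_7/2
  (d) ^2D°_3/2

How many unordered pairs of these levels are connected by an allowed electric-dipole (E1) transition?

2

(a)–(b): forbidden (parity).
(a)–(c): forbidden (ΔL, ΔJ).
(a)–(d): allowed.
(b)–(c): forbidden (ΔL).
(b)–(d): allowed.
(c)–(d): forbidden (parity, ΔL, ΔJ).
Allowed pairs: 2 of 6.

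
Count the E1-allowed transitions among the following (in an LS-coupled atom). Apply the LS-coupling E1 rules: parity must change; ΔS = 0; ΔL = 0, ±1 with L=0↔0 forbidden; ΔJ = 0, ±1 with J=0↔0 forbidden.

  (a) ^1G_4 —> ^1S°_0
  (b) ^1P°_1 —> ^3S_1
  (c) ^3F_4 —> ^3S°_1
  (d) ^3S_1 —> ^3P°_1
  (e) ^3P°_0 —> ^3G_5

1

(a) forbidden (ΔL, ΔJ fail)
(b) forbidden (ΔS fails)
(c) forbidden (ΔL, ΔJ fail)
(d) allowed
(e) forbidden (ΔL, ΔJ fail)
Total allowed: 1 of 5.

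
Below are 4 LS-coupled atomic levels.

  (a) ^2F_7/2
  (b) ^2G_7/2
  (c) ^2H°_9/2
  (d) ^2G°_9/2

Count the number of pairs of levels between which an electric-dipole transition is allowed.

(a)–(b): forbidden (parity).
(a)–(c): forbidden (ΔL).
(a)–(d): allowed.
(b)–(c): allowed.
(b)–(d): allowed.
(c)–(d): forbidden (parity).
Allowed pairs: 3 of 6.

3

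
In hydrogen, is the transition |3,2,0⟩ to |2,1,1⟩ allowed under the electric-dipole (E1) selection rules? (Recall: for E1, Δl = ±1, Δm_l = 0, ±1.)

allowed

Δl = 1 − 2 = -1; the E1 rule Δl = ±1 is ok.
Δm_l = 1 − (0) = +1. E1 requires Δm_l = 0, ±1: ok.
All E1 selection rules are satisfied.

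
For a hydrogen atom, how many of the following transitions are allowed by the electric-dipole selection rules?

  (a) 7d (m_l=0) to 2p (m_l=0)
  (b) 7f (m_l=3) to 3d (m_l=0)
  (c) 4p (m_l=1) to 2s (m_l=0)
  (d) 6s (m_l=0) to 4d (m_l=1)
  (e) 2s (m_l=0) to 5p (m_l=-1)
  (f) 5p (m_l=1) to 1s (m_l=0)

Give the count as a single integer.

(a) allowed
(b) forbidden — Δm_l = -3 (E1 requires Δm_l = 0, ±1)
(c) allowed
(d) forbidden — Δl = +2 (E1 requires Δl = ±1)
(e) allowed
(f) allowed
Total allowed: 4 of 6.

4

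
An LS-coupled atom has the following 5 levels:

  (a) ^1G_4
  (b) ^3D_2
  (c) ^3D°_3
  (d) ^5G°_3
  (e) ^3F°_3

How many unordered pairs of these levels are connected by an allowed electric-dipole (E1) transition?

(a)–(b): forbidden (parity, ΔS, ΔL, ΔJ).
(a)–(c): forbidden (ΔS, ΔL).
(a)–(d): forbidden (ΔS).
(a)–(e): forbidden (ΔS).
(b)–(c): allowed.
(b)–(d): forbidden (ΔS, ΔL).
(b)–(e): allowed.
(c)–(d): forbidden (parity, ΔS, ΔL).
(c)–(e): forbidden (parity).
(d)–(e): forbidden (parity, ΔS).
Allowed pairs: 2 of 10.

2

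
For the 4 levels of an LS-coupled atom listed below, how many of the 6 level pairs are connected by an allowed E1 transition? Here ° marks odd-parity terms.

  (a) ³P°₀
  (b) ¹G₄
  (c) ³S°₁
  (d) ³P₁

2

(a)–(b): forbidden (ΔS, ΔL, ΔJ).
(a)–(c): forbidden (parity).
(a)–(d): allowed.
(b)–(c): forbidden (ΔS, ΔL, ΔJ).
(b)–(d): forbidden (parity, ΔS, ΔL, ΔJ).
(c)–(d): allowed.
Allowed pairs: 2 of 6.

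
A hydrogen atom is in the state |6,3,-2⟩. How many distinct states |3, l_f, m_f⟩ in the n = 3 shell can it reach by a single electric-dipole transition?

E1 requires Δl = ±1, so l_f ∈ {2, 4}; with 0 ≤ l_f ≤ n_f−1 = 2, the allowed l_f values are {2}.
For l_f = 2: m_f ∈ {m_i−1, m_i, m_i+1} ∩ [−2, 2] = {-2, -1} → 2 states.
Total: 2.

2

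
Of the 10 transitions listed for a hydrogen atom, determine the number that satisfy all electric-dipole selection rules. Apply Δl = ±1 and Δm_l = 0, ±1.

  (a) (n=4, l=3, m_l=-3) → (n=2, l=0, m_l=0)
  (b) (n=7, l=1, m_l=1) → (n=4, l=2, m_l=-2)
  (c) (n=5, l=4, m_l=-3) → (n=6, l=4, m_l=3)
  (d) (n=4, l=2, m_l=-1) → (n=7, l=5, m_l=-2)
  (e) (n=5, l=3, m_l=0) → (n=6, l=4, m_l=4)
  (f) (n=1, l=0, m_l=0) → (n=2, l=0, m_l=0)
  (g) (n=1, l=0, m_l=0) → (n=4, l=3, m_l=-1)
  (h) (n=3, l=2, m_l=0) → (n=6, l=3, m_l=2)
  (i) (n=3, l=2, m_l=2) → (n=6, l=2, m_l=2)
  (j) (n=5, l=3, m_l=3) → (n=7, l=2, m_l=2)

1

(a) forbidden — Δl = -3 (E1 requires Δl = ±1); Δm_l = +3 (E1 requires Δm_l = 0, ±1)
(b) forbidden — Δm_l = -3 (E1 requires Δm_l = 0, ±1)
(c) forbidden — Δl = +0 (E1 requires Δl = ±1); Δm_l = +6 (E1 requires Δm_l = 0, ±1)
(d) forbidden — Δl = +3 (E1 requires Δl = ±1)
(e) forbidden — Δm_l = +4 (E1 requires Δm_l = 0, ±1)
(f) forbidden — Δl = +0 (E1 requires Δl = ±1)
(g) forbidden — Δl = +3 (E1 requires Δl = ±1)
(h) forbidden — Δm_l = +2 (E1 requires Δm_l = 0, ±1)
(i) forbidden — Δl = +0 (E1 requires Δl = ±1)
(j) allowed
Total allowed: 1 of 10.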